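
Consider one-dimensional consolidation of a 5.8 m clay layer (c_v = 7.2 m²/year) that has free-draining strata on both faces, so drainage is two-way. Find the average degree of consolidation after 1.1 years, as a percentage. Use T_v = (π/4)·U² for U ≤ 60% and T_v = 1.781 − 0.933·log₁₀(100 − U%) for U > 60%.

Drainage path length: H_d = H/2 = 2.9 m (double drainage).
T_v = c_v·t/H_d² = 7.2×1.1/2.9² = 0.94174.
T_v = 0.94174 corresponds to the U > 60% branch:
U = 1 − 10^((1.781 − T_v)/0.933)/100 = 0.9207

U ≈ 92.1 %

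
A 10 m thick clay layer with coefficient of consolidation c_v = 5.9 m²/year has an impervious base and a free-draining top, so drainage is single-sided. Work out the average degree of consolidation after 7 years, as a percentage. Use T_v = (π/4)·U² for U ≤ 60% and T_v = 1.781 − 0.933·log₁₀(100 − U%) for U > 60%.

U ≈ 70.7 %

Drainage path length: H_d = H = 10 m (single drainage).
T_v = c_v·t/H_d² = 5.9×7/10² = 0.413.
T_v = 0.413 corresponds to the U > 60% branch:
U = 1 − 10^((1.781 − T_v)/0.933)/100 = 0.7074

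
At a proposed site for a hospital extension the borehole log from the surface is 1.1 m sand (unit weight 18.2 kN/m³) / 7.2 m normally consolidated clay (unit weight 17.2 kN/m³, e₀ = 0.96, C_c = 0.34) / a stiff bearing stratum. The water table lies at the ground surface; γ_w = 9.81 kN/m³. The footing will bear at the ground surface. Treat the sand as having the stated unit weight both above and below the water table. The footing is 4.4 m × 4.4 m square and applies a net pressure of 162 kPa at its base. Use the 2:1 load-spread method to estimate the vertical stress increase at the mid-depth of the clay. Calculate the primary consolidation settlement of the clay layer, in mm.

S_c ≈ 391 mm

Mid-depth of clay below the ground surface: z = 1.1 + 7.2/2 = 4.7 m.
Total vertical stress at mid-clay: σ_v = 18.2×1.1 + 17.2×3.6 = 81.94 kPa.
Pore pressure: u = 9.81×(4.7 − 0) = 46.107 kPa.
Initial effective stress: σ'_0 = σ_v − u = 81.94 − 46.107 = 35.833 kPa.
Stress increase at mid-clay by the 2:1 spreading method:
Δσ = qBL/((B+z)(L+z)) = 162×4.4×4.4/((4.4+4.7)(4.4+4.7)) = 37.874 kPa
Final effective stress: σ'_f = σ'_0 + Δσ = 35.833 + 37.874 = 73.707 kPa.
Normally consolidated clay, so the full stress increment lies on the virgin compression line:
S_c = C_c·H/(1+e₀)·log₁₀(σ'_f/σ'_0) = 0.34×7.2/(1+0.96)×log₁₀(73.707/35.833)
    = 1.249 × 0.31323 = 0.3912 m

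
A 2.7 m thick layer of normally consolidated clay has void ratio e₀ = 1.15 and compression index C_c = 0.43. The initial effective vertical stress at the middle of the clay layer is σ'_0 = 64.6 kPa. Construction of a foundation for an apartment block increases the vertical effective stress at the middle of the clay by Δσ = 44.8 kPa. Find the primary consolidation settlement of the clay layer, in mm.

S_c ≈ 124 mm

Final effective stress: σ'_f = σ'_0 + Δσ = 64.6 + 44.8 = 109.4 kPa.
Normally consolidated clay, so the full stress increment lies on the virgin compression line:
S_c = C_c·H/(1+e₀)·log₁₀(σ'_f/σ'_0) = 0.43×2.7/(1+1.15)×log₁₀(109.4/64.6)
    = 0.54 × 0.22878 = 0.1235 m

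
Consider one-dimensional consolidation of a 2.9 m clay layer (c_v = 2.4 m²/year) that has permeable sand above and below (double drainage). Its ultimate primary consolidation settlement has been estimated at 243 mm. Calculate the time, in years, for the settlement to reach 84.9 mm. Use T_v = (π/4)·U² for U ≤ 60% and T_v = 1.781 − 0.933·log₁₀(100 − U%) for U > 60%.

Drainage path length: H_d = H/2 = 1.45 m (double drainage).
U = S(t)/S_ult = 84.9/243 = 0.3494.
U ≤ 60%: T_v = (π/4)·U² = (π/4)×0.34938² = 0.095872.
t = T_v·H_d²/c_v = 0.095872×1.45²/2.4 = 0.08399 years.

t ≈ 0.084 years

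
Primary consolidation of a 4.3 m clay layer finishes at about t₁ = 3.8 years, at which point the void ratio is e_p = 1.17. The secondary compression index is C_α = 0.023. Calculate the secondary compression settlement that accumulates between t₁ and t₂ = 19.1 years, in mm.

S_s ≈ 32 mm

Secondary compression: S_s = C_α·H/(1+e_p)·log₁₀(t₂/t₁)
S_s = 0.023×4.3/(1+1.17)×log₁₀(19.1/3.8)
    = 0.04558 × 0.7012 = 0.03196 m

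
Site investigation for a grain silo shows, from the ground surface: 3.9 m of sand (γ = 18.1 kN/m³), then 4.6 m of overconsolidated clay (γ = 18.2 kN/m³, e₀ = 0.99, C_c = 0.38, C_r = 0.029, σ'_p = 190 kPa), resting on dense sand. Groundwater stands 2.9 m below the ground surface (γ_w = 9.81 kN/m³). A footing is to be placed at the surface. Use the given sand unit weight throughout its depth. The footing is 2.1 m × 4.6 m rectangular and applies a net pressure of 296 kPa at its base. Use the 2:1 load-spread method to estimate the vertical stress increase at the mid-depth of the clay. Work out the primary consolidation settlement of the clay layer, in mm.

S_c ≈ 9.76 mm

Mid-depth of clay below the ground surface: z = 3.9 + 4.6/2 = 6.2 m.
Total vertical stress at mid-clay: σ_v = 18.1×3.9 + 18.2×2.3 = 112.45 kPa.
Pore pressure: u = 9.81×(6.2 − 2.9) = 32.373 kPa.
Initial effective stress: σ'_0 = σ_v − u = 112.45 − 32.373 = 80.077 kPa.
Stress increase at mid-clay by the 2:1 spreading method:
Δσ = qBL/((B+z)(L+z)) = 296×2.1×4.6/((2.1+6.2)(4.6+6.2)) = 31.898 kPa
Final effective stress: σ'_f = 80.077 + 31.898 = 111.97 kPa.
σ'_f = 111.97 ≤ σ'_p = 190 kPa, so the clay remains overconsolidated and only the recompression index applies:
S_c = C_r·H/(1+e₀)·log₁₀(σ'_f/σ'_0) = 0.029×4.6/1.99×log₁₀(111.97/80.077)
    = 0.067036 × 0.14559 = 0.00976 m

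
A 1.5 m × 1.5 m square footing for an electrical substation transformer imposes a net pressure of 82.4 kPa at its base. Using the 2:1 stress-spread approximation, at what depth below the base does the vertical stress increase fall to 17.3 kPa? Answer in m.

z ≈ 1.77 m

2:1 spreading — at depth z the loaded area has grown by z in each plan dimension:
qB²/(B+z)² = Δσ_z ⇒ z = B(√(q/Δσ_z) − 1) = 1.5×(√(82.4/17.3) − 1) = 1.774 m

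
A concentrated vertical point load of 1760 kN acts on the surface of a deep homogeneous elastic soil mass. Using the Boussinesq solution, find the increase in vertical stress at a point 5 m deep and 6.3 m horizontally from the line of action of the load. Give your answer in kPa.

Boussinesq vertical stress below a point load on an elastic half-space:
Δσ_z = 3P/(2πz²) · [1 + (r/z)²]^(−5/2)
r/z = 6.3/5 = 1.26; [1+(r/z)²]^(−5/2) = 0.092845.
Δσ_z = 3×1760/(2π×5²) × 0.092845 = 33.614 × 0.092845 = 3.121 kPa

Δσ_z ≈ 3.12 kPa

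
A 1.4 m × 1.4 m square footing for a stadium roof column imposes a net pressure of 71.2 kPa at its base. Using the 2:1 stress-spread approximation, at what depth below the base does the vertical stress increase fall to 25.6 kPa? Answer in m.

z ≈ 0.935 m

2:1 spreading — at depth z the loaded area has grown by z in each plan dimension:
qB²/(B+z)² = Δσ_z ⇒ z = B(√(q/Δσ_z) − 1) = 1.4×(√(71.2/25.6) − 1) = 0.9348 m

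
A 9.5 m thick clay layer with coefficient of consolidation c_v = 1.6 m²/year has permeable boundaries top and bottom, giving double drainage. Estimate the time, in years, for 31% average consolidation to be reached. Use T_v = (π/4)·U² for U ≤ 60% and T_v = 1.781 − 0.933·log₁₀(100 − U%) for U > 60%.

Drainage path length: H_d = H/2 = 4.75 m (double drainage).
U ≤ 60%: T_v = (π/4)·U² = (π/4)×0.31² = 0.075477.
t = T_v·H_d²/c_v = 0.075477×4.75²/1.6 = 1.064 years.

t ≈ 1.06 years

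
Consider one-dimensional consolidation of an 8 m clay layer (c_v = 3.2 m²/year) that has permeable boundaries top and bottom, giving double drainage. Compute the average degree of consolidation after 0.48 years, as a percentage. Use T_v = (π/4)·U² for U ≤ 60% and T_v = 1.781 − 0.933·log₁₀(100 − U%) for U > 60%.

U ≈ 35 %

Drainage path length: H_d = H/2 = 4 m (double drainage).
T_v = c_v·t/H_d² = 3.2×0.48/4² = 0.096.
T_v = 0.096 corresponds to the U ≤ 60% branch:
U = √(4T_v/π) = 0.3496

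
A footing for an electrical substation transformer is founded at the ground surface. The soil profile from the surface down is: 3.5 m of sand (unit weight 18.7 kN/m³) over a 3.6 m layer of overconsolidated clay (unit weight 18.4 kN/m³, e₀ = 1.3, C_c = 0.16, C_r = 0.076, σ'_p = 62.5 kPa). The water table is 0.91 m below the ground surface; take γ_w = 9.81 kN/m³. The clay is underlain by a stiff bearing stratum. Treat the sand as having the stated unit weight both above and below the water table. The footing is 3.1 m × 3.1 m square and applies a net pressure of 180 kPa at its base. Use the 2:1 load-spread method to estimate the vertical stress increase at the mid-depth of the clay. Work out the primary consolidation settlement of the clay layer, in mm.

Mid-depth of clay below the ground surface: z = 3.5 + 3.6/2 = 5.3 m.
Total vertical stress at mid-clay: σ_v = 18.7×3.5 + 18.4×1.8 = 98.57 kPa.
Pore pressure: u = 9.81×(5.3 − 0.91) = 43.066 kPa.
Initial effective stress: σ'_0 = σ_v − u = 98.57 − 43.066 = 55.504 kPa.
Stress increase at mid-clay by the 2:1 spreading method:
Δσ = qBL/((B+z)(L+z)) = 180×3.1×3.1/((3.1+5.3)(3.1+5.3)) = 24.515 kPa
Final effective stress: σ'_f = 55.504 + 24.515 = 80.019 kPa.
σ'_f = 80.019 > σ'_p = 62.5 kPa, so the stress path crosses the preconsolidation pressure — recompression up to σ'_p, then virgin compression beyond:
S_c = H/(1+e₀)·[C_r·log₁₀(σ'_p/σ'_0) + C_c·log₁₀(σ'_f/σ'_p)]
    = 3.6/2.3 × [0.076×log₁₀(62.5/55.504) + 0.16×log₁₀(80.019/62.5)]
    = 1.5652 × [0.0039182 + 0.01717] = 0.03301 m

S_c ≈ 33 mm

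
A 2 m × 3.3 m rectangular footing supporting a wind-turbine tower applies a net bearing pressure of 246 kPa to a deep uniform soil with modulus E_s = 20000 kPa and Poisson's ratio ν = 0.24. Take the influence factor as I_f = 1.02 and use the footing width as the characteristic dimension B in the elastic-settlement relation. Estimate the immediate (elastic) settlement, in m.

S_e ≈ 0.0236 m

Immediate (elastic) settlement: S_e = q·B·(1−ν²)/E_s · I_f.
S_e = 246 × 2 × (1 − 0.24²) / 20000 × 1.02
    = 246 × 2 × 0.9424 / 20000 × 1.02
    = 0.02365 m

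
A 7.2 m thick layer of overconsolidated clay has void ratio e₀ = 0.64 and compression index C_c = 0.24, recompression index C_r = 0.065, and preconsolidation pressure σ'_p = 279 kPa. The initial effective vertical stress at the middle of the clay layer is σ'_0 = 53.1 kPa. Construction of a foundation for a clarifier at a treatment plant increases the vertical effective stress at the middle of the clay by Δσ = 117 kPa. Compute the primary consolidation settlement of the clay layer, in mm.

S_c ≈ 144 mm

Final effective stress: σ'_f = 53.1 + 117 = 170.1 kPa.
σ'_f = 170.1 ≤ σ'_p = 279 kPa, so the clay remains overconsolidated and only the recompression index applies:
S_c = C_r·H/(1+e₀)·log₁₀(σ'_f/σ'_0) = 0.065×7.2/1.64×log₁₀(170.1/53.1)
    = 0.28536 × 0.50561 = 0.1443 m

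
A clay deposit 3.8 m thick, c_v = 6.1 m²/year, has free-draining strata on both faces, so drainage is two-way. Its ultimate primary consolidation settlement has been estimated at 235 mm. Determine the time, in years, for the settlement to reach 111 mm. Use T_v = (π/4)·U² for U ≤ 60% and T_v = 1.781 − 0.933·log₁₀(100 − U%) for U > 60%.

Drainage path length: H_d = H/2 = 1.9 m (double drainage).
U = S(t)/S_ult = 111/235 = 0.4723.
U ≤ 60%: T_v = (π/4)·U² = (π/4)×0.47234² = 0.17523.
t = T_v·H_d²/c_v = 0.17523×1.9²/6.1 = 0.1037 years.

t ≈ 0.104 years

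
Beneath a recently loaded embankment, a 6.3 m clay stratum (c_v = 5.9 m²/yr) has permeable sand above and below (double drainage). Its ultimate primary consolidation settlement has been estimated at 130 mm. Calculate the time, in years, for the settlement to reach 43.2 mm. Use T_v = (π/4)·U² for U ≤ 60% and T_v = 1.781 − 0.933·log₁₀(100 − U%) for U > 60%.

Drainage path length: H_d = H/2 = 3.15 m (double drainage).
U = S(t)/S_ult = 43.2/130 = 0.3323.
U ≤ 60%: T_v = (π/4)·U² = (π/4)×0.33231² = 0.08673.
t = T_v·H_d²/c_v = 0.08673×3.15²/5.9 = 0.1459 years.

t ≈ 0.146 years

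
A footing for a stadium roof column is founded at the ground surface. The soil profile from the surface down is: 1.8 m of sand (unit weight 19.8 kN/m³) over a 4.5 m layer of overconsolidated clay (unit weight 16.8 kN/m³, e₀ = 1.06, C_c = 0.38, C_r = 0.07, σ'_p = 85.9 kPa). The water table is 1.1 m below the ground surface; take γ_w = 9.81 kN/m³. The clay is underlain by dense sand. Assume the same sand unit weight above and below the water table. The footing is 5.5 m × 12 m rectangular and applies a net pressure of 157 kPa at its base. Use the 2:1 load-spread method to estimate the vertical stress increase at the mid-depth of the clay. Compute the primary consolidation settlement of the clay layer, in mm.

Mid-depth of clay below the ground surface: z = 1.8 + 4.5/2 = 4.05 m.
Total vertical stress at mid-clay: σ_v = 19.8×1.8 + 16.8×2.25 = 73.44 kPa.
Pore pressure: u = 9.81×(4.05 − 1.1) = 28.94 kPa.
Initial effective stress: σ'_0 = σ_v − u = 73.44 − 28.94 = 44.5 kPa.
Stress increase at mid-clay by the 2:1 spreading method:
Δσ = qBL/((B+z)(L+z)) = 157×5.5×12/((5.5+4.05)(12+4.05)) = 67.603 kPa
Final effective stress: σ'_f = 44.5 + 67.603 = 112.1 kPa.
σ'_f = 112.1 > σ'_p = 85.9 kPa, so the stress path crosses the preconsolidation pressure — recompression up to σ'_p, then virgin compression beyond:
S_c = H/(1+e₀)·[C_r·log₁₀(σ'_p/σ'_0) + C_c·log₁₀(σ'_f/σ'_p)]
    = 4.5/2.06 × [0.07×log₁₀(85.9/44.5) + 0.38×log₁₀(112.1/85.9)]
    = 2.1845 × [0.019994 + 0.043933] = 0.1396 m

S_c ≈ 140 mm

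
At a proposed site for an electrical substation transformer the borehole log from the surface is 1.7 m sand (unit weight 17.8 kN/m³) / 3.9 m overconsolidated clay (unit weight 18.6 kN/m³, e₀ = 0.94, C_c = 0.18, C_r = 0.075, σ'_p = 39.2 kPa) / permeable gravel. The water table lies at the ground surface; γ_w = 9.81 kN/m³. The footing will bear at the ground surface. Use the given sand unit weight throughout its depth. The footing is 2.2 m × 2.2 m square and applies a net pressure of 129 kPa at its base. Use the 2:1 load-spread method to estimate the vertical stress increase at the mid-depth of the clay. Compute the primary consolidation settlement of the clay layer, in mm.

Mid-depth of clay below the ground surface: z = 1.7 + 3.9/2 = 3.65 m.
Total vertical stress at mid-clay: σ_v = 17.8×1.7 + 18.6×1.95 = 66.53 kPa.
Pore pressure: u = 9.81×(3.65 − 0) = 35.806 kPa.
Initial effective stress: σ'_0 = σ_v − u = 66.53 − 35.806 = 30.724 kPa.
Stress increase at mid-clay by the 2:1 spreading method:
Δσ = qBL/((B+z)(L+z)) = 129×2.2×2.2/((2.2+3.65)(2.2+3.65)) = 18.244 kPa
Final effective stress: σ'_f = 30.724 + 18.244 = 48.968 kPa.
σ'_f = 48.968 > σ'_p = 39.2 kPa, so the stress path crosses the preconsolidation pressure — recompression up to σ'_p, then virgin compression beyond:
S_c = H/(1+e₀)·[C_r·log₁₀(σ'_p/σ'_0) + C_c·log₁₀(σ'_f/σ'_p)]
    = 3.9/1.94 × [0.075×log₁₀(39.2/30.724) + 0.18×log₁₀(48.968/39.2)]
    = 2.0103 × [0.0079356 + 0.017393] = 0.05092 m

S_c ≈ 50.9 mm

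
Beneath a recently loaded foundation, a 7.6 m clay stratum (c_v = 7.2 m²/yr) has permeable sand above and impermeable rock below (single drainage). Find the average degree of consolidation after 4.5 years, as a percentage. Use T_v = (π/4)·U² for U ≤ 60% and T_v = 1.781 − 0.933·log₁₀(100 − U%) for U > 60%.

U ≈ 79.7 %

Drainage path length: H_d = H = 7.6 m (single drainage).
T_v = c_v·t/H_d² = 7.2×4.5/7.6² = 0.56094.
T_v = 0.56094 corresponds to the U > 60% branch:
U = 1 − 10^((1.781 − T_v)/0.933)/100 = 0.7969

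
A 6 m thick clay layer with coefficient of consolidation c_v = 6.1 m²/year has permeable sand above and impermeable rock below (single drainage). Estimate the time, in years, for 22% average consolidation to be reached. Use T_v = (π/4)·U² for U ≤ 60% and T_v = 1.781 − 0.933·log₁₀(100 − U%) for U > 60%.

Drainage path length: H_d = H = 6 m (single drainage).
U ≤ 60%: T_v = (π/4)·U² = (π/4)×0.22² = 0.038013.
t = T_v·H_d²/c_v = 0.038013×6²/6.1 = 0.2243 years.

t ≈ 0.224 years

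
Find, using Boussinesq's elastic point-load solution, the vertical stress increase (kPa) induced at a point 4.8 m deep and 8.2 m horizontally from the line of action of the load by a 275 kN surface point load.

Boussinesq vertical stress below a point load on an elastic half-space:
Δσ_z = 3P/(2πz²) · [1 + (r/z)²]^(−5/2)
r/z = 8.2/4.8 = 1.7083; [1+(r/z)²]^(−5/2) = 0.032902.
Δσ_z = 3×275/(2π×4.8²) × 0.032902 = 5.6989 × 0.032902 = 0.1875 kPa

Δσ_z ≈ 0.188 kPa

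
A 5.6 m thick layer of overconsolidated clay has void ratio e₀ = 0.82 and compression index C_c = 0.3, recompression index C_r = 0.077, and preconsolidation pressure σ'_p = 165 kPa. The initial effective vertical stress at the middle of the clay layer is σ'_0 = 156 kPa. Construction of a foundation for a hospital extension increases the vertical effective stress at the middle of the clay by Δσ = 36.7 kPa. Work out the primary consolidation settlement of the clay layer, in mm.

S_c ≈ 68 mm

Final effective stress: σ'_f = 156 + 36.7 = 192.7 kPa.
σ'_f = 192.7 > σ'_p = 165 kPa, so the stress path crosses the preconsolidation pressure — recompression up to σ'_p, then virgin compression beyond:
S_c = H/(1+e₀)·[C_r·log₁₀(σ'_p/σ'_0) + C_c·log₁₀(σ'_f/σ'_p)]
    = 5.6/1.82 × [0.077×log₁₀(165/156) + 0.3×log₁₀(192.7/165)]
    = 3.0769 × [0.0018757 + 0.020219] = 0.06798 m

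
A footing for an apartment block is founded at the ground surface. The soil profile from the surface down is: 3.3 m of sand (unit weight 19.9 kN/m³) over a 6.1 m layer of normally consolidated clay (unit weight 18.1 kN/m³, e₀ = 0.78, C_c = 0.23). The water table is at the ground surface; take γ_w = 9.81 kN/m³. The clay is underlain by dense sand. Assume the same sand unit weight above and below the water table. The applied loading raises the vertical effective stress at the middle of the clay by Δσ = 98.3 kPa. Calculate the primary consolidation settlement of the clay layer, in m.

Mid-depth of clay below the ground surface: z = 3.3 + 6.1/2 = 6.35 m.
Total vertical stress at mid-clay: σ_v = 19.9×3.3 + 18.1×3.05 = 120.87 kPa.
Pore pressure: u = 9.81×(6.35 − 0) = 62.294 kPa.
Initial effective stress: σ'_0 = σ_v − u = 120.87 − 62.294 = 58.576 kPa.
Final effective stress: σ'_f = σ'_0 + Δσ = 58.576 + 98.3 = 156.88 kPa.
Normally consolidated clay, so the full stress increment lies on the virgin compression line:
S_c = C_c·H/(1+e₀)·log₁₀(σ'_f/σ'_0) = 0.23×6.1/(1+0.78)×log₁₀(156.88/58.576)
    = 0.7882 × 0.42785 = 0.3372 m

S_c ≈ 0.337 m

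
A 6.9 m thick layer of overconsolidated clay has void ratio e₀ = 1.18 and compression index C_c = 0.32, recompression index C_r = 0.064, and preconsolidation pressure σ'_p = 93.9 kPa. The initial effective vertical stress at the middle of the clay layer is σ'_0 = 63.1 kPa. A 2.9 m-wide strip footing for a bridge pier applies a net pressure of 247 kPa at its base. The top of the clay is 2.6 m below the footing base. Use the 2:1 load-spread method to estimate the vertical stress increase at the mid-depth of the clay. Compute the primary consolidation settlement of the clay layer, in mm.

Mid-depth of clay below the footing base: z = 2.6 + 6.9/2 = 6.05 m.
Stress increase at mid-clay by the 2:1 spreading method:
Δσ = qB/(B+z) = 247×2.9/(2.9+6.05) = 80.034 kPa
Final effective stress: σ'_f = 63.1 + 80.034 = 143.13 kPa.
σ'_f = 143.13 > σ'_p = 93.9 kPa, so the stress path crosses the preconsolidation pressure — recompression up to σ'_p, then virgin compression beyond:
S_c = H/(1+e₀)·[C_r·log₁₀(σ'_p/σ'_0) + C_c·log₁₀(σ'_f/σ'_p)]
    = 6.9/2.18 × [0.064×log₁₀(93.9/63.1) + 0.32×log₁₀(143.13/93.9)]
    = 3.1651 × [0.011049 + 0.058581] = 0.2204 m

S_c ≈ 220 mm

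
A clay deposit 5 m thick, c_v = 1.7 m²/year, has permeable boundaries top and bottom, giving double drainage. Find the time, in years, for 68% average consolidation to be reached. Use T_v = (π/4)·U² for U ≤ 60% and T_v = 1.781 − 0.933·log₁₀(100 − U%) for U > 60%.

t ≈ 1.38 years

Drainage path length: H_d = H/2 = 2.5 m (double drainage).
U > 60%: T_v = 1.781 − 0.933·log₁₀(100 − 68) = 0.3767.
t = T_v·H_d²/c_v = 0.3767×2.5²/1.7 = 1.385 years.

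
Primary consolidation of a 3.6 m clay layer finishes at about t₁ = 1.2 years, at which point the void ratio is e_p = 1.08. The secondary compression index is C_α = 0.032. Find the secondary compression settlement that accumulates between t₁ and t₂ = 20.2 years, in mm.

S_s ≈ 67.9 mm

Secondary compression: S_s = C_α·H/(1+e_p)·log₁₀(t₂/t₁)
S_s = 0.032×3.6/(1+1.08)×log₁₀(20.2/1.2)
    = 0.05538 × 1.226 = 0.06791 m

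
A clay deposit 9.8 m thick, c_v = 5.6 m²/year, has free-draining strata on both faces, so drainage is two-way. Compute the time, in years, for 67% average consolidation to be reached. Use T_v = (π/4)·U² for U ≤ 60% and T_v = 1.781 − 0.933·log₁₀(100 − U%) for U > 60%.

t ≈ 1.56 years

Drainage path length: H_d = H/2 = 4.9 m (double drainage).
U > 60%: T_v = 1.781 − 0.933·log₁₀(100 − 67) = 0.36423.
t = T_v·H_d²/c_v = 0.36423×4.9²/5.6 = 1.562 years.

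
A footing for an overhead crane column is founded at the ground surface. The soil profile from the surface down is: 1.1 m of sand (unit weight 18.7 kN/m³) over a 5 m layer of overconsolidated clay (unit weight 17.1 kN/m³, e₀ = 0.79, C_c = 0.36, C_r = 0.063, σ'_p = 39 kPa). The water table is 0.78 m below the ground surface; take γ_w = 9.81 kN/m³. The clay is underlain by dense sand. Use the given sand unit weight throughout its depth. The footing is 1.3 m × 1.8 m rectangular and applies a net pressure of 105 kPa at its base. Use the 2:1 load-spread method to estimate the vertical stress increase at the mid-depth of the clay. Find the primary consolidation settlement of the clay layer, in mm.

Mid-depth of clay below the ground surface: z = 1.1 + 5/2 = 3.6 m.
Total vertical stress at mid-clay: σ_v = 18.7×1.1 + 17.1×2.5 = 63.32 kPa.
Pore pressure: u = 9.81×(3.6 − 0.78) = 27.664 kPa.
Initial effective stress: σ'_0 = σ_v − u = 63.32 − 27.664 = 35.656 kPa.
Stress increase at mid-clay by the 2:1 spreading method:
Δσ = qBL/((B+z)(L+z)) = 105×1.3×1.8/((1.3+3.6)(1.8+3.6)) = 9.2857 kPa
Final effective stress: σ'_f = 35.656 + 9.2857 = 44.942 kPa.
σ'_f = 44.942 > σ'_p = 39 kPa, so the stress path crosses the preconsolidation pressure — recompression up to σ'_p, then virgin compression beyond:
S_c = H/(1+e₀)·[C_r·log₁₀(σ'_p/σ'_0) + C_c·log₁₀(σ'_f/σ'_p)]
    = 5/1.79 × [0.063×log₁₀(39/35.656) + 0.36×log₁₀(44.942/39)]
    = 2.7933 × [0.0024527 + 0.022172] = 0.06878 m

S_c ≈ 68.8 mm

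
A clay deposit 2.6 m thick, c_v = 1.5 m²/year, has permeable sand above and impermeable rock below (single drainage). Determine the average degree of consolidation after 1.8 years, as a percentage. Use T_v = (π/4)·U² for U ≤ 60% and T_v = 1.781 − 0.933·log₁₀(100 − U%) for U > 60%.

U ≈ 69.7 %

Drainage path length: H_d = H = 2.6 m (single drainage).
T_v = c_v·t/H_d² = 1.5×1.8/2.6² = 0.39941.
T_v = 0.39941 corresponds to the U > 60% branch:
U = 1 − 10^((1.781 − T_v)/0.933)/100 = 0.6974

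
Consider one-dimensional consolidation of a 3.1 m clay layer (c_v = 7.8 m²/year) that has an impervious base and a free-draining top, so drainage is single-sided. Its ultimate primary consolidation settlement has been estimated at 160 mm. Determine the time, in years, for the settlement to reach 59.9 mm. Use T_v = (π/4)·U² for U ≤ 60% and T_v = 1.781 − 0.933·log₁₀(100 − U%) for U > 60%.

t ≈ 0.136 years

Drainage path length: H_d = H = 3.1 m (single drainage).
U = S(t)/S_ult = 59.9/160 = 0.3744.
U ≤ 60%: T_v = (π/4)·U² = (π/4)×0.37438² = 0.11008.
t = T_v·H_d²/c_v = 0.11008×3.1²/7.8 = 0.1356 years.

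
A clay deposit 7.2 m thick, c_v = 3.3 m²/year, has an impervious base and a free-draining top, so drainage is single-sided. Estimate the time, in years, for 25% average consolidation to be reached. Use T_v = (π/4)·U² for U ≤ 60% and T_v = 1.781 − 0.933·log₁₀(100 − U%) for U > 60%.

t ≈ 0.771 years

Drainage path length: H_d = H = 7.2 m (single drainage).
U ≤ 60%: T_v = (π/4)·U² = (π/4)×0.25² = 0.049087.
t = T_v·H_d²/c_v = 0.049087×7.2²/3.3 = 0.7711 years.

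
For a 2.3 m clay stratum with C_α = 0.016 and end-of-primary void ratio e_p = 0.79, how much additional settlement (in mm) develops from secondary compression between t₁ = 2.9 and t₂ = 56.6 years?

Secondary compression: S_s = C_α·H/(1+e_p)·log₁₀(t₂/t₁)
S_s = 0.016×2.3/(1+0.79)×log₁₀(56.6/2.9)
    = 0.02056 × 1.29 = 0.02653 m

S_s ≈ 26.5 mm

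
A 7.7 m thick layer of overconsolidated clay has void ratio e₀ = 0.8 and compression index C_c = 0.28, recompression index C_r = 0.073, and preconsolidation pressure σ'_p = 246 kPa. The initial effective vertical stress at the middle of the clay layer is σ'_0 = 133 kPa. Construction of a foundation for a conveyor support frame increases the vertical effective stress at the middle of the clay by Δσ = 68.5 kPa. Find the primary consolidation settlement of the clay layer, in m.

S_c ≈ 0.0563 m

Final effective stress: σ'_f = 133 + 68.5 = 201.5 kPa.
σ'_f = 201.5 ≤ σ'_p = 246 kPa, so the clay remains overconsolidated and only the recompression index applies:
S_c = C_r·H/(1+e₀)·log₁₀(σ'_f/σ'_0) = 0.073×7.7/1.8×log₁₀(201.5/133)
    = 0.31228 × 0.18042 = 0.05634 m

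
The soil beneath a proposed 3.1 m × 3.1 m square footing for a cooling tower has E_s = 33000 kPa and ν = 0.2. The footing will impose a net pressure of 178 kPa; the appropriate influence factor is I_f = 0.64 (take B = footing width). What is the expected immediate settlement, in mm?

Immediate (elastic) settlement: S_e = q·B·(1−ν²)/E_s · I_f.
S_e = 178 × 3.1 × (1 − 0.2²) / 33000 × 0.64
    = 178 × 3.1 × 0.96 / 33000 × 0.64
    = 0.01027 m = 10.27 mm

S_e ≈ 10.3 mm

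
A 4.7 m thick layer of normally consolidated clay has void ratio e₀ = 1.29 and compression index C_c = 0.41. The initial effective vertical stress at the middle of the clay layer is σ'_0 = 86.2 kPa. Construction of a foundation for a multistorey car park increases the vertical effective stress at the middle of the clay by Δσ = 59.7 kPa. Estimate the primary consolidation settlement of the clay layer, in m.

S_c ≈ 0.192 m

Final effective stress: σ'_f = σ'_0 + Δσ = 86.2 + 59.7 = 145.9 kPa.
Normally consolidated clay, so the full stress increment lies on the virgin compression line:
S_c = C_c·H/(1+e₀)·log₁₀(σ'_f/σ'_0) = 0.41×4.7/(1+1.29)×log₁₀(145.9/86.2)
    = 0.84148 × 0.22855 = 0.1923 m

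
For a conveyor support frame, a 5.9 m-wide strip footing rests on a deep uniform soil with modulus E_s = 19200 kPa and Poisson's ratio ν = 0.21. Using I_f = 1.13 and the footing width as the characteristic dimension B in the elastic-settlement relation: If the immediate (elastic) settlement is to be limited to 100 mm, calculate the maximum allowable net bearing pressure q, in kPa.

q ≈ 301 kPa

S_e = q·B·(1−ν²)/E_s · I_f  ⇒  q = S_e·E_s / (B·(1−ν²)·I_f).
q = 0.1 × 19200 / (5.9 × 0.9559 × 1.13) = 301.3 kPa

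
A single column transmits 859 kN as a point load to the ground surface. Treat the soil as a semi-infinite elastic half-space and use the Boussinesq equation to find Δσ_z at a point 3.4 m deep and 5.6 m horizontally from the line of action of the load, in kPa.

Boussinesq vertical stress below a point load on an elastic half-space:
Δσ_z = 3P/(2πz²) · [1 + (r/z)²]^(−5/2)
r/z = 5.6/3.4 = 1.6471; [1+(r/z)²]^(−5/2) = 0.037648.
Δσ_z = 3×859/(2π×3.4²) × 0.037648 = 35.479 × 0.037648 = 1.336 kPa

Δσ_z ≈ 1.34 kPa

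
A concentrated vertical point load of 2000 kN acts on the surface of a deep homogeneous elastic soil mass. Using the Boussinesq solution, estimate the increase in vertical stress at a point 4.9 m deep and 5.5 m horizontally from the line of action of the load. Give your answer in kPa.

Boussinesq vertical stress below a point load on an elastic half-space:
Δσ_z = 3P/(2πz²) · [1 + (r/z)²]^(−5/2)
r/z = 5.5/4.9 = 1.1224; [1+(r/z)²]^(−5/2) = 0.13025.
Δσ_z = 3×2000/(2π×4.9²) × 0.13025 = 39.772 × 0.13025 = 5.18 kPa

Δσ_z ≈ 5.18 kPa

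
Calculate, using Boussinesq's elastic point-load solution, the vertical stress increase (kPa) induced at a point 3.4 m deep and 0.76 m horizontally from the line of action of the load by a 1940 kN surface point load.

Boussinesq vertical stress below a point load on an elastic half-space:
Δσ_z = 3P/(2πz²) · [1 + (r/z)²]^(−5/2)
r/z = 0.76/3.4 = 0.22353; [1+(r/z)²]^(−5/2) = 0.88524.
Δσ_z = 3×1940/(2π×3.4²) × 0.88524 = 80.128 × 0.88524 = 70.93 kPa

Δσ_z ≈ 70.9 kPa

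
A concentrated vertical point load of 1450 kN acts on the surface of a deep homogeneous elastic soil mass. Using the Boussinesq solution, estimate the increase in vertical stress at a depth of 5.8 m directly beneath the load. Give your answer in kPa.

Boussinesq vertical stress below a point load on an elastic half-space:
Δσ_z = 3P/(2πz²) · [1 + (r/z)²]^(−5/2)
r/z = 0/5.8 = 0; [1+(r/z)²]^(−5/2) = 1.
Δσ_z = 3×1450/(2π×5.8²) × 1 = 20.58 × 1 = 20.58 kPa

Δσ_z ≈ 20.6 kPa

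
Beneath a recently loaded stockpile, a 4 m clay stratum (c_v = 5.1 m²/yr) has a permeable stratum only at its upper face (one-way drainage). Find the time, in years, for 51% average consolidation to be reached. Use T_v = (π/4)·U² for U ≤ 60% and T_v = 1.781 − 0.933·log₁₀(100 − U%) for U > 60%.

t ≈ 0.641 years

Drainage path length: H_d = H = 4 m (single drainage).
U ≤ 60%: T_v = (π/4)·U² = (π/4)×0.51² = 0.20428.
t = T_v·H_d²/c_v = 0.20428×4²/5.1 = 0.6409 years.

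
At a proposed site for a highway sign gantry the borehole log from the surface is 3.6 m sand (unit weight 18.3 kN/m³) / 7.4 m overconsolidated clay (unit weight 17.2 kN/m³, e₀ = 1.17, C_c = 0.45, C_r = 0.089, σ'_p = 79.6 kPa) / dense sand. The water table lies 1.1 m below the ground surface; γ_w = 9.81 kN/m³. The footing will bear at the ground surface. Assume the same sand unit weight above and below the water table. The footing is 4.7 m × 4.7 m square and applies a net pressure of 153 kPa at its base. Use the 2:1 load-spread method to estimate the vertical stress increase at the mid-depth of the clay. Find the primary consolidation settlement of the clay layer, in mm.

S_c ≈ 117 mm

Mid-depth of clay below the ground surface: z = 3.6 + 7.4/2 = 7.3 m.
Total vertical stress at mid-clay: σ_v = 18.3×3.6 + 17.2×3.7 = 129.52 kPa.
Pore pressure: u = 9.81×(7.3 − 1.1) = 60.822 kPa.
Initial effective stress: σ'_0 = σ_v − u = 129.52 − 60.822 = 68.698 kPa.
Stress increase at mid-clay by the 2:1 spreading method:
Δσ = qBL/((B+z)(L+z)) = 153×4.7×4.7/((4.7+7.3)(4.7+7.3)) = 23.471 kPa
Final effective stress: σ'_f = 68.698 + 23.471 = 92.169 kPa.
σ'_f = 92.169 > σ'_p = 79.6 kPa, so the stress path crosses the preconsolidation pressure — recompression up to σ'_p, then virgin compression beyond:
S_c = H/(1+e₀)·[C_r·log₁₀(σ'_p/σ'_0) + C_c·log₁₀(σ'_f/σ'_p)]
    = 7.4/2.17 × [0.089×log₁₀(79.6/68.698) + 0.45×log₁₀(92.169/79.6)]
    = 3.4101 × [0.0056932 + 0.028652] = 0.1171 m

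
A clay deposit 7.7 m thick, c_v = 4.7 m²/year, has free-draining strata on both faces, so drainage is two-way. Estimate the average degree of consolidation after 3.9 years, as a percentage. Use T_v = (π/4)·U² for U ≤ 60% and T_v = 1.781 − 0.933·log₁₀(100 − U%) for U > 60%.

U ≈ 96.2 %

Drainage path length: H_d = H/2 = 3.85 m (double drainage).
T_v = c_v·t/H_d² = 4.7×3.9/3.85² = 1.2366.
T_v = 1.2366 corresponds to the U > 60% branch:
U = 1 − 10^((1.781 − T_v)/0.933)/100 = 0.9617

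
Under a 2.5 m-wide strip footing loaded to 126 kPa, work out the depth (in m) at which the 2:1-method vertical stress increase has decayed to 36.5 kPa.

2:1 spreading — at depth z the loaded area has grown by z in each plan dimension:
qB/(B+z) = Δσ_z ⇒ z = qB/Δσ_z − B = 126×2.5/36.5 − 2.5 = 6.13 m

z ≈ 6.13 m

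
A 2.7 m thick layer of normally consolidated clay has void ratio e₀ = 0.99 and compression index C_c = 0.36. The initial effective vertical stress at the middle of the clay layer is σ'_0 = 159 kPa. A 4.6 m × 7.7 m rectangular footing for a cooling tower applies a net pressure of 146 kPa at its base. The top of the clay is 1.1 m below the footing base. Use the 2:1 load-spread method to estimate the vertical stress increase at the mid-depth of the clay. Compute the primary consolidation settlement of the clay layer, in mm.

Mid-depth of clay below the footing base: z = 1.1 + 2.7/2 = 2.45 m.
Stress increase at mid-clay by the 2:1 spreading method:
Δσ = qBL/((B+z)(L+z)) = 146×4.6×7.7/((4.6+2.45)(7.7+2.45)) = 72.268 kPa
Final effective stress: σ'_f = σ'_0 + Δσ = 159 + 72.268 = 231.27 kPa.
Normally consolidated clay, so the full stress increment lies on the virgin compression line:
S_c = C_c·H/(1+e₀)·log₁₀(σ'_f/σ'_0) = 0.36×2.7/(1+0.99)×log₁₀(231.27/159)
    = 0.48844 × 0.16272 = 0.07948 m

S_c ≈ 79.5 mm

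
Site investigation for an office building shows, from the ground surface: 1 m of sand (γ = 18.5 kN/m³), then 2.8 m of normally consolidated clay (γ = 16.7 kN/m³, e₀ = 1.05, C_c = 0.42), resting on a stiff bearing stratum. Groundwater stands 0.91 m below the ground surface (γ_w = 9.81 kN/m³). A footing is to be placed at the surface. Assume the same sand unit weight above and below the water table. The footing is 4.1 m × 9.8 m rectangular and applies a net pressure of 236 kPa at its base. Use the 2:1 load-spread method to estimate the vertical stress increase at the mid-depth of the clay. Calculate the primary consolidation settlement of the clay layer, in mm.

S_c ≈ 420 mm

Mid-depth of clay below the ground surface: z = 1 + 2.8/2 = 2.4 m.
Total vertical stress at mid-clay: σ_v = 18.5×1 + 16.7×1.4 = 41.88 kPa.
Pore pressure: u = 9.81×(2.4 − 0.91) = 14.617 kPa.
Initial effective stress: σ'_0 = σ_v − u = 41.88 − 14.617 = 27.263 kPa.
Stress increase at mid-clay by the 2:1 spreading method:
Δσ = qBL/((B+z)(L+z)) = 236×4.1×9.8/((4.1+2.4)(9.8+2.4)) = 119.58 kPa
Final effective stress: σ'_f = σ'_0 + Δσ = 27.263 + 119.58 = 146.84 kPa.
Normally consolidated clay, so the full stress increment lies on the virgin compression line:
S_c = C_c·H/(1+e₀)·log₁₀(σ'_f/σ'_0) = 0.42×2.8/(1+1.05)×log₁₀(146.84/27.263)
    = 0.57366 × 0.73127 = 0.4195 m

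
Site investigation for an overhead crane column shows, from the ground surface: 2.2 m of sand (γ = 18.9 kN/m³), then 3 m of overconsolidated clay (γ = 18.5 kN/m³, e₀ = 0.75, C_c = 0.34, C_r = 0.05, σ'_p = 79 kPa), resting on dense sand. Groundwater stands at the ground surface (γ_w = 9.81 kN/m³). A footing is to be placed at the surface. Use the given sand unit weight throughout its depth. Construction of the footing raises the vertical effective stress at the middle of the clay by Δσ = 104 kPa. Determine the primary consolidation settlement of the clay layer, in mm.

Mid-depth of clay below the ground surface: z = 2.2 + 3/2 = 3.7 m.
Total vertical stress at mid-clay: σ_v = 18.9×2.2 + 18.5×1.5 = 69.33 kPa.
Pore pressure: u = 9.81×(3.7 − 0) = 36.297 kPa.
Initial effective stress: σ'_0 = σ_v − u = 69.33 − 36.297 = 33.033 kPa.
Final effective stress: σ'_f = 33.033 + 104 = 137.03 kPa.
σ'_f = 137.03 > σ'_p = 79 kPa, so the stress path crosses the preconsolidation pressure — recompression up to σ'_p, then virgin compression beyond:
S_c = H/(1+e₀)·[C_r·log₁₀(σ'_p/σ'_0) + C_c·log₁₀(σ'_f/σ'_p)]
    = 3/1.75 × [0.05×log₁₀(79/33.033) + 0.34×log₁₀(137.03/79)]
    = 1.7143 × [0.018934 + 0.081324] = 0.1719 m

S_c ≈ 172 mm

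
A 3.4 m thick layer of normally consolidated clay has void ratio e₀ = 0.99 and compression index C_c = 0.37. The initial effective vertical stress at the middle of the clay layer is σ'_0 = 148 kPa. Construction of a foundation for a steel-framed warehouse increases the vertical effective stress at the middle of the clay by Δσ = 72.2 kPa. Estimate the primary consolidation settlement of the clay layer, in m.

S_c ≈ 0.109 m

Final effective stress: σ'_f = σ'_0 + Δσ = 148 + 72.2 = 220.2 kPa.
Normally consolidated clay, so the full stress increment lies on the virgin compression line:
S_c = C_c·H/(1+e₀)·log₁₀(σ'_f/σ'_0) = 0.37×3.4/(1+0.99)×log₁₀(220.2/148)
    = 0.63216 × 0.17256 = 0.1091 m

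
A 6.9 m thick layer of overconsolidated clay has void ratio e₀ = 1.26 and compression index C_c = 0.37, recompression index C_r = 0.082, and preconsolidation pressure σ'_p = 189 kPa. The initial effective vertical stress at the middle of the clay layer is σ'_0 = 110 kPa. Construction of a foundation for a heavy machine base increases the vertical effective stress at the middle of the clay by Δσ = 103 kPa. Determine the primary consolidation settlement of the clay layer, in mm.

S_c ≈ 118 mm

Final effective stress: σ'_f = 110 + 103 = 213 kPa.
σ'_f = 213 > σ'_p = 189 kPa, so the stress path crosses the preconsolidation pressure — recompression up to σ'_p, then virgin compression beyond:
S_c = H/(1+e₀)·[C_r·log₁₀(σ'_p/σ'_0) + C_c·log₁₀(σ'_f/σ'_p)]
    = 6.9/2.26 × [0.082×log₁₀(189/110) + 0.37×log₁₀(213/189)]
    = 3.0531 × [0.019276 + 0.01921] = 0.1175 m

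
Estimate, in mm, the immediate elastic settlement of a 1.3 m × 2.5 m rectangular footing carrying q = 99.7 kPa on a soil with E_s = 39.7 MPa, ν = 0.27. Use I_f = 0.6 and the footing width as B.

Immediate (elastic) settlement: S_e = q·B·(1−ν²)/E_s · I_f.
E_s = 39.7 MPa = 39700 kPa.
S_e = 99.7 × 1.3 × (1 − 0.27²) / 39700 × 0.6
    = 99.7 × 1.3 × 0.9271 / 39700 × 0.6
    = 0.001816 m = 1.816 mm

S_e ≈ 1.82 mm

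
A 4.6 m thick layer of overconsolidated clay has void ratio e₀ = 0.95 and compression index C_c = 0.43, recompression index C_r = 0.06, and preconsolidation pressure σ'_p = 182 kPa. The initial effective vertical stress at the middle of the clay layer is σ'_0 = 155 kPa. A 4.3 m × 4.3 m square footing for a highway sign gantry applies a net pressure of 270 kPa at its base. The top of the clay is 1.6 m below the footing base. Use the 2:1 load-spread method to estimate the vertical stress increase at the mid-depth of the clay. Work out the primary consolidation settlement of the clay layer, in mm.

S_c ≈ 112 mm

Mid-depth of clay below the footing base: z = 1.6 + 4.6/2 = 3.9 m.
Stress increase at mid-clay by the 2:1 spreading method:
Δσ = qBL/((B+z)(L+z)) = 270×4.3×4.3/((4.3+3.9)(4.3+3.9)) = 74.246 kPa
Final effective stress: σ'_f = 155 + 74.246 = 229.25 kPa.
σ'_f = 229.25 > σ'_p = 182 kPa, so the stress path crosses the preconsolidation pressure — recompression up to σ'_p, then virgin compression beyond:
S_c = H/(1+e₀)·[C_r·log₁₀(σ'_p/σ'_0) + C_c·log₁₀(σ'_f/σ'_p)]
    = 4.6/1.95 × [0.06×log₁₀(182/155) + 0.43×log₁₀(229.25/182)]
    = 2.359 × [0.0041844 + 0.043102] = 0.1115 m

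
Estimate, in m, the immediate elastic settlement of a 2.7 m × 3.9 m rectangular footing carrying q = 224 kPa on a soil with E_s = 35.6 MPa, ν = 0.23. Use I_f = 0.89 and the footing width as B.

S_e ≈ 0.0143 m

Immediate (elastic) settlement: S_e = q·B·(1−ν²)/E_s · I_f.
E_s = 35.6 MPa = 35600 kPa.
S_e = 224 × 2.7 × (1 − 0.23²) / 35600 × 0.89
    = 224 × 2.7 × 0.9471 / 35600 × 0.89
    = 0.01432 m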